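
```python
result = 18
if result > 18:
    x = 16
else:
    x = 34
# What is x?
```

Trace:
`result = 18` → result = 18
`if result > 18: ...` → result > 18 is False, take else branch → x = 34
So x = 34

Answer: 34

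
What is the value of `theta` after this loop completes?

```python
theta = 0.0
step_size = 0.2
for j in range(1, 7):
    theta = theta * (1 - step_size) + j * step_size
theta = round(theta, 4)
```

Moving average with lr=0.2
`theta` takes the values: 0.0 → 0.2 → 0.56 → 1.048 → 1.6384 → 2.31072 → 3.048576 → 3.0486

Answer: 3.0486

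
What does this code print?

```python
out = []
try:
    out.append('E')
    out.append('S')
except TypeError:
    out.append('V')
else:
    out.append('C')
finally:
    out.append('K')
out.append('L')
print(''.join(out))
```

Execution trace: 'E' (try body) → 'S' (try body, no exception) → 'C' (else) → 'K' (finally) → 'L' (after the try/except). Output: ESCKL

Answer: ESCKL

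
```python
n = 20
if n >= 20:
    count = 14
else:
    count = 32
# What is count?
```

Trace:
`n = 20` → n = 20
`if n >= 20: ...` → n >= 20 is True → count = 14
So count = 14

Answer: 14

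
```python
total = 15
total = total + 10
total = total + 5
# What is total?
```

Trace:
`total = 15` → total = 15
`total = total + 10` → total = 25
`total = total + 5` → total = 30
So total = 30

Answer: 30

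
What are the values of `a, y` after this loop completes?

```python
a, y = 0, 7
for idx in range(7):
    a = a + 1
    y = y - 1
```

a goes 0→7, y goes 7→0
`a, y` takes the values: (0, 7) → (1, 7) → (1, 6) → (2, 6) → (2, 5) → (3, 5) → (3, 4) → (4, 4) → (4, 3) → (5, 3) → (5, 2) → (6, 2) → (6, 1) → (7, 1) → (7, 0)

Answer: 7, 0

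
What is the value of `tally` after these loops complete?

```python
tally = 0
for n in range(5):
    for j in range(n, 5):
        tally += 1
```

Upper triangle: 5 + 4 + ... + 1
`tally` takes the values: 0 → 1 → 2 → 3 → 4 → 5 → 6 → 7 → 8 → 9 → 10 → 11 → 12 → 13 → 14 → 15

Answer: 15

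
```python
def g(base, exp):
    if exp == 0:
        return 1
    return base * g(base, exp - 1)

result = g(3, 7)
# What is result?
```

g(3, 7) = 3 * 3 * 3 * 3 * 3 * 3 * 3 = 2187

Answer: 2187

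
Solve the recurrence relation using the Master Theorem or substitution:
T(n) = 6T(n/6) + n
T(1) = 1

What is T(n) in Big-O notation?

By Master Theorem: a=6, b=6, f(n)=n. Since log_6(6) = 1 and f(n) = Θ(n^1), Case 2 applies. T(n) = O(n log n).

Answer: O(n log n)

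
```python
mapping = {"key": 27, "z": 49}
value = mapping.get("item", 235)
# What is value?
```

Trace:
`mapping = {"key": 27, "z": 49}` → mapping = {'key': 27, 'z': 49}
`value = mapping.get("item", 235)` → value = 235
So value = 235

Answer: 235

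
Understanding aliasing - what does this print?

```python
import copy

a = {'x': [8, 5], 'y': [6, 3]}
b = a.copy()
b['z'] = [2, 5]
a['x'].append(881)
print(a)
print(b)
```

Key concept: shallow copy of dict with mutable values.
Step by step:
`a = {'x': [8, 5], 'y': [6, 3]}` → a = {'x': [8, 5], 'y': [6, 3]}
`b = a.copy()` → b = {'x': [8, 5], 'y': [6, 3]}
`b['z'] = [2, 5]` → b = {'x': [8, 5], 'y': [6, 3], 'z': [2, 5]}
`a['x'].append(881)` → a = {'x': [8, 5, 881], 'y': [6, 3]}; b = {'x': [8, 5, 881], 'y': [6, 3], 'z': [2, 5]}
`print(a)` → prints {'x': [8, 5, 881], 'y': [6, 3]}
`print(b)` → prints {'x': [8, 5, 881], 'y': [6, 3], 'z': [2, 5]}

Answer:
{'x': [8, 5, 881], 'y': [6, 3]}
{'x': [8, 5, 881], 'y': [6, 3], 'z': [2, 5]}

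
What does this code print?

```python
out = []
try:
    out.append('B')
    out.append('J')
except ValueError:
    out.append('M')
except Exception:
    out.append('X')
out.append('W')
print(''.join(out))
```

Execution trace: 'B' (try body) → 'J' (try body, no exception) → 'W' (after the try/except). Output: BJW

Answer: BJW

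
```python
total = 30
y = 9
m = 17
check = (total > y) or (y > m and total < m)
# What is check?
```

Trace:
`total = 30` → total = 30
`y = 9` → y = 9
`m = 17` → m = 17
`check = (total > y) or (y > m and total < m)` → check = True
So check = True

Answer: True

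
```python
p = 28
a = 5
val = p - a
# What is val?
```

Trace:
`p = 28` → p = 28
`a = 5` → a = 5
`val = p - a` → val = 23
So val = 23

Answer: 23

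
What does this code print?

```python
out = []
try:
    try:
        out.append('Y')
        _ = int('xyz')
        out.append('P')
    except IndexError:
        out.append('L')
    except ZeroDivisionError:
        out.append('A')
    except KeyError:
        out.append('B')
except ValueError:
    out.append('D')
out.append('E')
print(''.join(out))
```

Execution trace: 'Y' (try body) → 'D' (outer except ValueError) → 'E' (after the try/except). Output: YDE

Answer: YDE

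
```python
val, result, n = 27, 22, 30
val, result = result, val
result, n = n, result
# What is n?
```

Trace:
`val, result, n = 27, 22, 30` → val = 27; result = 22; n = 30
`val, result = result, val` → val = 22; result = 27
`result, n = n, result` → result = 30; n = 27
So n = 27

Answer: 27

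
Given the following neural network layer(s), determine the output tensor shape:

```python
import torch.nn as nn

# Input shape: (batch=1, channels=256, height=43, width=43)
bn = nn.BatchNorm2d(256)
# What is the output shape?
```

Input: (1, 256, 43, 43) -> Output: (1, 256, 43, 43)

Answer: (1, 256, 43, 43)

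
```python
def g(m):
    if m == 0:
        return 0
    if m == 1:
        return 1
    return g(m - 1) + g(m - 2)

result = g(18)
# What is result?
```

Build up from base cases: g(0)=0, g(1)=1, g(2)=1, g(3)=2, g(4)=3, g(5)=5, g(6)=8, ..., g(18)=2584

Answer: 2584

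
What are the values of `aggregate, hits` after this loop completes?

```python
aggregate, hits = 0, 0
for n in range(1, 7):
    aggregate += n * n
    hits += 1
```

Sum of squares and count
`aggregate, hits` takes the values: (0, 0) → (1, 0) → (1, 1) → (5, 1) → (5, 2) → (14, 2) → (14, 3) → (30, 3) → (30, 4) → (55, 4) → (55, 5) → (91, 5) → (91, 6)

Answer: 91, 6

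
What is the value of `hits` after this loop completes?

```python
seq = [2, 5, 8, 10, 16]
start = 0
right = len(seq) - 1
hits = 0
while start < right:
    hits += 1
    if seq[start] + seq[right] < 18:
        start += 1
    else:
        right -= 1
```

Steps to find pair summing to 18
`hits` takes the values: 0 → 1 → 2 → 3 → 4

Answer: 4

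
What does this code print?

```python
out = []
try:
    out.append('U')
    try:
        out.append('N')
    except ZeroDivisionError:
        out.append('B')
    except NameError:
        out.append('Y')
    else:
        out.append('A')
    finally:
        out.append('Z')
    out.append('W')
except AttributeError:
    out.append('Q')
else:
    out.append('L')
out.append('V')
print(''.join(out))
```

Execution trace: 'U' (try body) → 'N' (inner try body, no exception) → 'A' (inner else) → 'Z' (inner finally) → 'W' (try body, no exception) → 'L' (else) → 'V' (after the try/except). Output: UNAZWLV

Answer: UNAZWLV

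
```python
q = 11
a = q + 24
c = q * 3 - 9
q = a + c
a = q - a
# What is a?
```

Trace:
`q = 11` → q = 11
`a = q + 24` → a = 35
`c = q * 3 - 9` → c = 24
`q = a + c` → q = 59
`a = q - a` → a = 24
So a = 24

Answer: 24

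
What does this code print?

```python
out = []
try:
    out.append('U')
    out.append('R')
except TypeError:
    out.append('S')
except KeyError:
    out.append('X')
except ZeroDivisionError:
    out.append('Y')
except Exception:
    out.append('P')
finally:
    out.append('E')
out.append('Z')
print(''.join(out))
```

Execution trace: 'U' (try body) → 'R' (try body, no exception) → 'E' (finally) → 'Z' (after the try/except). Output: UREZ

Answer: UREZ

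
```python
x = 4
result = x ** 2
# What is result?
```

Trace:
`x = 4` → x = 4
`result = x ** 2` → result = 16
So result = 16

Answer: 16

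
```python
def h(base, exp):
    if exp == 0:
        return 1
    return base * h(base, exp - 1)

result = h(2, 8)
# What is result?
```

h(2, 8) = 2 * 2 * 2 * 2 * 2 * 2 * 2 * 2 = 256

Answer: 256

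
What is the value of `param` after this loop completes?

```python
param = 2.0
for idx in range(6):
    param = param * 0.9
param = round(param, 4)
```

Exponential decay: 2.0 * 0.9^6
`param` takes the values: 2.0 → 1.8 → 1.62 → 1.458 → 1.3122 → 1.18098 → 1.062882 → 1.0629

Answer: 1.0629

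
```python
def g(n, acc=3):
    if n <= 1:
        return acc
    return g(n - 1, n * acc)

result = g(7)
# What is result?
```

Accumulator trace (n, acc): (7, 3) -> (6, 21) -> (5, 126) -> (4, 630) -> (3, 2520) -> (2, 7560) -> (1, 15120) -> return 15120

Answer: 15120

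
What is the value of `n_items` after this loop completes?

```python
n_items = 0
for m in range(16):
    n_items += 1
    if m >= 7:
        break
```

Loop breaks when m reaches 7, n_items is 8
`n_items` takes the values: 0 → 1 → 2 → 3 → 4 → 5 → 6 → 7 → 8

Answer: 8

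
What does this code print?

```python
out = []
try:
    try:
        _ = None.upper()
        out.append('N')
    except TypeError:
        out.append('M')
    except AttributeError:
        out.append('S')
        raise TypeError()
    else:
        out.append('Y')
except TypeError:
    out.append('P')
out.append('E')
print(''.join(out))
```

Execution trace: 'S' (inner except AttributeError) → 'P' (outer except TypeError) → 'E' (after the try/except). Output: SPE

Answer: SPE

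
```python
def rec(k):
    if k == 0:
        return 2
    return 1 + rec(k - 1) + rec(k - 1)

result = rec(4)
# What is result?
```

rec(k) = 1 + 2·rec(k-1), rec(0)=2. Closed form: (2+1)·2^4 - 1 = 47.

Answer: 47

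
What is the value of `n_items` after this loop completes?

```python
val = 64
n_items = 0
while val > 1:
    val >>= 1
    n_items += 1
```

Count right shifts until 1
`n_items` takes the values: 0 → 1 → 2 → 3 → 4 → 5 → 6

Answer: 6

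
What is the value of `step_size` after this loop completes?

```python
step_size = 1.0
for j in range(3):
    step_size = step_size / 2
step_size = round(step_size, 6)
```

Halving LR 3 times: 1 / 2^3
`step_size` takes the values: 1.0 → 0.5 → 0.25 → 0.125

Answer: 0.125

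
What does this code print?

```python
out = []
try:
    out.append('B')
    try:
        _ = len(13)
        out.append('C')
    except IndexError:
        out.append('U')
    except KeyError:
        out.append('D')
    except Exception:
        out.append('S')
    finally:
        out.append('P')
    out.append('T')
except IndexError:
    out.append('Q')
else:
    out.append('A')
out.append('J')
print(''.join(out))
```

Execution trace: 'B' (try body) → 'S' (inner except Exception) → 'P' (inner finally) → 'T' (try body, no exception) → 'A' (else) → 'J' (after the try/except). Output: BSPTAJ

Answer: BSPTAJ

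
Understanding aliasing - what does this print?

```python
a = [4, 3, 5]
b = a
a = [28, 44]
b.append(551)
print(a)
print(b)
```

Key concept: rebinding vs mutation: a is rebound to a new list, b still points at the original.
Step by step:
`a = [4, 3, 5]` → a = [4, 3, 5]
`b = a` → b = [4, 3, 5] (same object as a)
`a = [28, 44]` → a = [28, 44]
`b.append(551)` → b = [4, 3, 5, 551]
`print(a)` → prints [28, 44]
`print(b)` → prints [4, 3, 5, 551]

Answer:
[28, 44]
[4, 3, 5, 551]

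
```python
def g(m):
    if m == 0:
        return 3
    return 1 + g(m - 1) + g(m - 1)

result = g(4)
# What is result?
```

g(m) = 1 + 2·g(m-1), g(0)=3. Closed form: (3+1)·2^4 - 1 = 63.

Answer: 63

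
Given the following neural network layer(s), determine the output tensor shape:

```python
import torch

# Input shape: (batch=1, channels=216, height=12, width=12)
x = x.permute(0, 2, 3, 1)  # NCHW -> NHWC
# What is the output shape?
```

Input: (1, 216, 12, 12) -> Output: (1, 12, 12, 216)

Answer: (1, 12, 12, 216)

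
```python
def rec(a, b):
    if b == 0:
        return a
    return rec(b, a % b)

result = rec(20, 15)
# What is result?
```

rec(20, 15) -> rec(15, 5) -> rec(5, 0) -> 5

Answer: 5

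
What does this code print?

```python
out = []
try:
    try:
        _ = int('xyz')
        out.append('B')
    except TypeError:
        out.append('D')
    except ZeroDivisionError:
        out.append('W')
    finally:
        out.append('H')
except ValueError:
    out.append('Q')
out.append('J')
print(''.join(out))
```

Execution trace: 'H' (finally) → 'Q' (outer except ValueError) → 'J' (after the try/except). Output: HQJ

Answer: HQJ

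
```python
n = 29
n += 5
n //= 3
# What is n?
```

Trace:
`n = 29` → n = 29
`n += 5` → n = 34
`n //= 3` → n = 11
So n = 11

Answer: 11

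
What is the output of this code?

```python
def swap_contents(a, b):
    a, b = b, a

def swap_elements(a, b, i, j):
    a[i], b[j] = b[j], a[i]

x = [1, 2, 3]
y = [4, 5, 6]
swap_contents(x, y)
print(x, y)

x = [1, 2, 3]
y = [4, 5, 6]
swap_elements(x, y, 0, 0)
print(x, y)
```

Key concept: parameter rebinding vs mutation.
Step by step:
`x = [1, 2, 3]` → x = [1, 2, 3]
`y = [4, 5, 6]` → y = [4, 5, 6]
`swap_contents(x, y)` → no visible change to tracked variables
`print(x, y)` → prints [1, 2, 3] [4, 5, 6]
`x = [1, 2, 3]` → x = [1, 2, 3]
`y = [4, 5, 6]` → y = [4, 5, 6]
`swap_elements(x, y, 0, 0)` → x = [4, 2, 3]; y = [1, 5, 6]
`print(x, y)` → prints [4, 2, 3] [1, 5, 6]

Answer:
[1, 2, 3] [4, 5, 6]
[4, 2, 3] [1, 5, 6]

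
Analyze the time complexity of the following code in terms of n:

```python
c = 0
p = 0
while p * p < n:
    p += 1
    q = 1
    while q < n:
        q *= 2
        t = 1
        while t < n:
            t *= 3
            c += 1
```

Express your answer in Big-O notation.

Each loop level contributes: √n × log n × log n. Multiplying the contributions gives O(√n log² n).

Answer: O(√n log² n)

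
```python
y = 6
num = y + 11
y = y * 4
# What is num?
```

Trace:
`y = 6` → y = 6
`num = y + 11` → num = 17
`y = y * 4` → y = 24
So num = 17

Answer: 17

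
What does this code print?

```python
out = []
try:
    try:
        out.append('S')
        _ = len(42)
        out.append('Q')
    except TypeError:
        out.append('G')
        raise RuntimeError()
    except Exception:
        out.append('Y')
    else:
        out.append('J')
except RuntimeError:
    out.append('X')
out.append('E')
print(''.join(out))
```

Execution trace: 'S' (inner try body) → 'G' (inner except TypeError) → 'X' (outer except RuntimeError) → 'E' (after the try/except). Output: SGXE

Answer: SGXE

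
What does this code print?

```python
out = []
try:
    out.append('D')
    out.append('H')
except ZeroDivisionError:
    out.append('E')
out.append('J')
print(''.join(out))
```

Execution trace: 'D' (try body) → 'H' (try body, no exception) → 'J' (after the try/except). Output: DHJ

Answer: DHJ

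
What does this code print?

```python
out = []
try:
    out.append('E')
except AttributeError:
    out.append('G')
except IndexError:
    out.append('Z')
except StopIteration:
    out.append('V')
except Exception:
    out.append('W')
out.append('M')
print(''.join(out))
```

Execution trace: 'E' (try body, no exception) → 'M' (after the try/except). Output: EM

Answer: EM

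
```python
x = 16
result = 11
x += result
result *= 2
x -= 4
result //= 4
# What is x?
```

Trace:
`x = 16` → x = 16
`result = 11` → result = 11
`x += result` → x = 27
`result *= 2` → result = 22
`x -= 4` → x = 23
`result //= 4` → result = 5
So x = 23

Answer: 23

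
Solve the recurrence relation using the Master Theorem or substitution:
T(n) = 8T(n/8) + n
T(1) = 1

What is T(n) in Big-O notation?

By Master Theorem: a=8, b=8, f(n)=n. Since log_8(8) = 1 and f(n) = Θ(n^1), Case 2 applies. T(n) = O(n log n).

Answer: O(n log n)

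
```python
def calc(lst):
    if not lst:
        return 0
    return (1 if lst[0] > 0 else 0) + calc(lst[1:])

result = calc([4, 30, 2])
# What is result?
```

Count of positive elements in [4, 30, 2] = 3

Answer: 3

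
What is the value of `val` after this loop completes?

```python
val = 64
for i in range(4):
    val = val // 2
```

Halve 4 times: 64 // 2^4 = 4
`val` takes the values: 64 → 32 → 16 → 8 → 4

Answer: 4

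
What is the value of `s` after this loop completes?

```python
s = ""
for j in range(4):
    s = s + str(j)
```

Concatenate digits 0 to 3
`s` takes the values: "" → "0" → "01" → "012" → "0123"

Answer: "0123"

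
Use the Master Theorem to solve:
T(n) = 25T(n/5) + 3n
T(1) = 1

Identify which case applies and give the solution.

a=25, b=5, f(n)=3n. log_5(25) = 2. Since c=1 < 2, Case 1 applies: T(n) = Θ(n^log_b(a)) = O(n^2).

Answer: O(n^2) - Case 1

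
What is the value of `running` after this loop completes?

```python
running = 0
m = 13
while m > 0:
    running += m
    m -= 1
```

Sum 13 down to 1
`running` takes the values: 0 → 13 → 25 → 36 → 46 → 55 → 63 → 70 → 76 → 81 → 85 → 88 → 90 → 91

Answer: 91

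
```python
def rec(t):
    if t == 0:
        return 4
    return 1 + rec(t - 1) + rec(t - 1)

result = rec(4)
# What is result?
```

rec(t) = 1 + 2·rec(t-1), rec(0)=4. Closed form: (4+1)·2^4 - 1 = 79.

Answer: 79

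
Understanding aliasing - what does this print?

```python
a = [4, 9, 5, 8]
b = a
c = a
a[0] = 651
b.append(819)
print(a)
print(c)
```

Key concept: multiple aliases.
Step by step:
`a = [4, 9, 5, 8]` → a = [4, 9, 5, 8]
`b = a` → b = [4, 9, 5, 8] (same object as a)
`c = a` → c = [4, 9, 5, 8] (same object as a, b)
`a[0] = 651` → a = [651, 9, 5, 8] (same object as b, c); b = [651, 9, 5, 8] (same object as a, c); c = [651, 9, 5, 8] (same object as a, b)
`b.append(819)` → a = [651, 9, 5, 8, 819] (same object as b, c); b = [651, 9, 5, 8, 819] (same object as a, c); c = [651, 9, 5, 8, 819] (same object as a, b)
`print(a)` → prints [651, 9, 5, 8, 819]
`print(c)` → prints [651, 9, 5, 8, 819]

Answer:
[651, 9, 5, 8, 819]
[651, 9, 5, 8, 819]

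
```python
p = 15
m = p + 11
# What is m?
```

Trace:
`p = 15` → p = 15
`m = p + 11` → m = 26
So m = 26

Answer: 26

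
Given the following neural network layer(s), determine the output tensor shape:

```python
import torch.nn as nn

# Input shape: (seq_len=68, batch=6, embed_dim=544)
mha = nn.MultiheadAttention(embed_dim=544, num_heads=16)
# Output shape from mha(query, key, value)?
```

Input: (68, 6, 544) -> Output: (68, 6, 544)

Answer: (68, 6, 544)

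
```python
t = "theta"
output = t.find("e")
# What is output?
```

Trace:
`t = "theta"` → t = 'theta'
`output = t.find("e")` → output = 2
So output = 2

Answer: 2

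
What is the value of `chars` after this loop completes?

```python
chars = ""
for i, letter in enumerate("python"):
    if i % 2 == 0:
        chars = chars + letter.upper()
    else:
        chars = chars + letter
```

Uppercase even positions in 'python'
`chars` takes the values: "" → "P" → "Py" → "PyT" → "PyTh" → "PyThO" → "PyThOn"

Answer: "PyThOn"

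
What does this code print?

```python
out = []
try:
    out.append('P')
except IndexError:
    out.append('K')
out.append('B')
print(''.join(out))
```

Execution trace: 'P' (try body, no exception) → 'B' (after the try/except). Output: PB

Answer: PB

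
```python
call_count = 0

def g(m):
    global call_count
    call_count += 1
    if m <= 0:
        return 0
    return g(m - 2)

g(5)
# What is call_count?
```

Linear recursion stepping by 2: 4 calls from m=5 down to ≤0.

Answer: 4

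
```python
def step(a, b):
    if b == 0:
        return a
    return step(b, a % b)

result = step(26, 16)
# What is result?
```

step(26, 16) -> step(16, 10) -> step(10, 6) -> step(6, 4) -> step(4, 2) -> step(2, 0) -> 2

Answer: 2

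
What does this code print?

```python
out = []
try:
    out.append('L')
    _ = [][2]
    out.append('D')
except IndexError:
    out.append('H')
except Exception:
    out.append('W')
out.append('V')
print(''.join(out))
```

Execution trace: 'L' (try body) → 'H' (except IndexError) → 'V' (after the try/except). Output: LHV

Answer: LHV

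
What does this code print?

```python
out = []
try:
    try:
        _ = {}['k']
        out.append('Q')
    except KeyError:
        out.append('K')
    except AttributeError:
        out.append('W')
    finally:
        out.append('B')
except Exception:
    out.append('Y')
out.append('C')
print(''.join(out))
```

Execution trace: 'K' (inner except KeyError) → 'B' (inner finally) → 'C' (after the try/except). Output: KBC

Answer: KBC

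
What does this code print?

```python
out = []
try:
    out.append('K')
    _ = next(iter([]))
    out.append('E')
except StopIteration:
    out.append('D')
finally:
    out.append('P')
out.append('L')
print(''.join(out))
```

Execution trace: 'K' (try body) → 'D' (except StopIteration) → 'P' (finally) → 'L' (after the try/except). Output: KDPL

Answer: KDPL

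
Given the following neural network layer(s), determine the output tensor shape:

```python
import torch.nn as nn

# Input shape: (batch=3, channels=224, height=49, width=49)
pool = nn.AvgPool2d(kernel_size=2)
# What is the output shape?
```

Input: (3, 224, 49, 49) -> Output: (3, 224, 24, 24)

Answer: (3, 224, 24, 24)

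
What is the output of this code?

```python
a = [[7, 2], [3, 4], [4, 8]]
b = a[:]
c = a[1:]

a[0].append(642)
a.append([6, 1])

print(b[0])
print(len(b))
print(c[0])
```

Key concept: slice with nested mutation.
Step by step:
`a = [[7, 2], [3, 4], [4, 8]]` → a = [[7, 2], [3, 4], [4, 8]]
`b = a[:]` → b = [[7, 2], [3, 4], [4, 8]]
`c = a[1:]` → c = [[3, 4], [4, 8]]
`a[0].append(642)` → a = [[7, 2, 642], [3, 4], [4, 8]]; b = [[7, 2, 642], [3, 4], [4, 8]]
`a.append([6, 1])` → a = [[7, 2, 642], [3, 4], [4, 8], [6, 1]]
`print(b[0])` → prints [7, 2, 642]
`print(len(b))` → prints 3
`print(c[0])` → prints [3, 4]

Answer:
[7, 2, 642]
3
[3, 4]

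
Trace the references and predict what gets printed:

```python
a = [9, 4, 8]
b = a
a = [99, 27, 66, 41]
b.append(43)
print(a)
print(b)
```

Key concept: rebinding vs mutation: a is rebound to a new list, b still points at the original.
Step by step:
`a = [9, 4, 8]` → a = [9, 4, 8]
`b = a` → b = [9, 4, 8] (same object as a)
`a = [99, 27, 66, 41]` → a = [99, 27, 66, 41]
`b.append(43)` → b = [9, 4, 8, 43]
`print(a)` → prints [99, 27, 66, 41]
`print(b)` → prints [9, 4, 8, 43]

Answer:
[99, 27, 66, 41]
[9, 4, 8, 43]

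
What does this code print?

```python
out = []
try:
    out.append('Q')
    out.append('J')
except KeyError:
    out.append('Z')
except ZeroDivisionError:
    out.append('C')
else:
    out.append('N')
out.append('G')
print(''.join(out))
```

Execution trace: 'Q' (try body) → 'J' (try body, no exception) → 'N' (else) → 'G' (after the try/except). Output: QJNG

Answer: QJNG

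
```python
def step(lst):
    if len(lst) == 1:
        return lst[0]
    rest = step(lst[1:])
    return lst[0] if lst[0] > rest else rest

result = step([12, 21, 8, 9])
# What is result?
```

Recursive max over [12, 21, 8, 9] = 21

Answer: 21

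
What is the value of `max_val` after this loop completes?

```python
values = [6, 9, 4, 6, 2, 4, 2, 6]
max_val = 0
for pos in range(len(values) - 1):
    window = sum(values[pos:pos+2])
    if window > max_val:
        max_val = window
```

Max sum of 2-element window in [6, 9, 4, 6, 2, 4, 2, 6]
`max_val` takes the values: 0 → 15

Answer: 15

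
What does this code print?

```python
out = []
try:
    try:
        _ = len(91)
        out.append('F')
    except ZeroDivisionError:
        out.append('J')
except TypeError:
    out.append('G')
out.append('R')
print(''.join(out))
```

Execution trace: 'G' (outer except TypeError) → 'R' (after the try/except). Output: GR

Answer: GR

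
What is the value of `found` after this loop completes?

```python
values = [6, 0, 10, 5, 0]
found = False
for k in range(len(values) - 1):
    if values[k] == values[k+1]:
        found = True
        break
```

Check consecutive duplicates in [6, 0, 10, 5, 0]
`found` takes the values: False

Answer: False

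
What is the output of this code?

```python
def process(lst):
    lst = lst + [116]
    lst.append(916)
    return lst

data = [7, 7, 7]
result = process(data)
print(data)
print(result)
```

Key concept: rebinding parameter vs mutation.
Step by step:
`data = [7, 7, 7]` → data = [7, 7, 7]
`result = process(data)` → result = [7, 7, 7, 116, 916]
`print(data)` → prints [7, 7, 7]
`print(result)` → prints [7, 7, 7, 116, 916]

Answer:
[7, 7, 7]
[7, 7, 7, 116, 916]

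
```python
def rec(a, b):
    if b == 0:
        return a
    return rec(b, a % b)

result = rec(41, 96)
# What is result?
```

rec(41, 96) -> rec(96, 41) -> rec(41, 14) -> rec(14, 13) -> rec(13, 1) -> rec(1, 0) -> 1

Answer: 1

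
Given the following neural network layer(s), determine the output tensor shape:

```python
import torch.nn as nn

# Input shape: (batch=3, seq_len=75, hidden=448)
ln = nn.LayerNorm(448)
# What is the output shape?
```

Input: (3, 75, 448) -> Output: (3, 75, 448)

Answer: (3, 75, 448)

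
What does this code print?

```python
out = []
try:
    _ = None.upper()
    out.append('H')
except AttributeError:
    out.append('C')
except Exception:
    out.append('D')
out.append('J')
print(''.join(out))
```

Execution trace: 'C' (except AttributeError) → 'J' (after the try/except). Output: CJ

Answer: CJ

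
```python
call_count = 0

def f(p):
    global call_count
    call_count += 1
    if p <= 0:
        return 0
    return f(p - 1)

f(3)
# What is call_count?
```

Linear recursion stepping by 1: 4 calls from p=3 down to ≤0.

Answer: 4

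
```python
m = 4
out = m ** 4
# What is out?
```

Trace:
`m = 4` → m = 4
`out = m ** 4` → out = 256
So out = 256

Answer: 256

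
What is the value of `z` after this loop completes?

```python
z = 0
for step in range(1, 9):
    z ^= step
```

XOR of 1 to 8
`z` takes the values: 0 → 1 → 3 → 0 → 4 → 1 → 7 → 0 → 8

Answer: 8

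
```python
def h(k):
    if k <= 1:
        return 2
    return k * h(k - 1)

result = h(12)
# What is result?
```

h(12) = 12 * 11 * 10 * 9 * 8 * 7 * 6 * 5 * 4 * 3 * 2 * 2 = 958003200

Answer: 958003200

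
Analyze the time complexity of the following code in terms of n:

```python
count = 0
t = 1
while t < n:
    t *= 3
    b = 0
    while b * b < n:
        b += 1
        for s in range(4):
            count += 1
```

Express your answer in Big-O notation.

Each loop level contributes: log n × √n × 1. Multiplying the contributions gives O(√n log n).

Answer: O(√n log n)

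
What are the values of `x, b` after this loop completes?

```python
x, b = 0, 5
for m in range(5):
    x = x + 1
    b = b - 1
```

x goes 0→5, b goes 5→0
`x, b` takes the values: (0, 5) → (1, 5) → (1, 4) → (2, 4) → (2, 3) → (3, 3) → (3, 2) → (4, 2) → (4, 1) → (5, 1) → (5, 0)

Answer: 5, 0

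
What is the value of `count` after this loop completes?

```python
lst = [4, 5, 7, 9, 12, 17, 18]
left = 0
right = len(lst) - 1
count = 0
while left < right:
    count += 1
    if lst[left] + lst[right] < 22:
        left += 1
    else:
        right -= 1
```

Steps to find pair summing to 22
`count` takes the values: 0 → 1 → 2 → 3 → 4 → 5 → 6

Answer: 6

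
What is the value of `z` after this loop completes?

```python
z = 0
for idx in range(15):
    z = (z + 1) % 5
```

Increment mod 5, 15 times = 0
`z` takes the values: 0 → 1 → 2 → 3 → 4 → 0 → 1 → 2 → 3 → 4 → 0 → 1 → 2 → 3 → 4 → 0

Answer: 0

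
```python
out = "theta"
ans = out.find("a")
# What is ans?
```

Trace:
`out = "theta"` → out = 'theta'
`ans = out.find("a")` → ans = 4
So ans = 4

Answer: 4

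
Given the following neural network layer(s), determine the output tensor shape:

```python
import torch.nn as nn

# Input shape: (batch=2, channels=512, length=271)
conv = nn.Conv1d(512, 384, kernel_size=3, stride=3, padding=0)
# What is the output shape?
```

Input: (2, 512, 271) -> Output: (2, 384, 90)

Answer: (2, 384, 90)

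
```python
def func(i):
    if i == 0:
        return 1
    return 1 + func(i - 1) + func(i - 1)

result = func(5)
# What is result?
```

func(i) = 1 + 2·func(i-1), func(0)=1. Closed form: (1+1)·2^5 - 1 = 63.

Answer: 63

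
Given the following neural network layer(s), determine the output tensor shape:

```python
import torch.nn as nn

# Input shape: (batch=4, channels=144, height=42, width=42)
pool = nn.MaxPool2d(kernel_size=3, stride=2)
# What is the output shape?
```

Input: (4, 144, 42, 42) -> Output: (4, 144, 20, 20)

Answer: (4, 144, 20, 20)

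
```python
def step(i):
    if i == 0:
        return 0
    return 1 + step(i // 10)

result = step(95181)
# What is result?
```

Count of digits of 95181: 5

Answer: 5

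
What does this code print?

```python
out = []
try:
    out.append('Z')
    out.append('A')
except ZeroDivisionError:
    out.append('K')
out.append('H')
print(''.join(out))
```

Execution trace: 'Z' (try body) → 'A' (try body, no exception) → 'H' (after the try/except). Output: ZAH

Answer: ZAH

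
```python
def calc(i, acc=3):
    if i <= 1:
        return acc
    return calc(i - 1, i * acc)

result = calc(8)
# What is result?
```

Accumulator trace (n, acc): (8, 3) -> (7, 24) -> (6, 168) -> (5, 1008) -> (4, 5040) -> (3, 20160) -> (2, 60480) -> (1, 120960) -> return 120960

Answer: 120960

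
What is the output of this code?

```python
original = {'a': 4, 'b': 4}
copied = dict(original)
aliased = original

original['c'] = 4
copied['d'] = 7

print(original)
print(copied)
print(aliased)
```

Key concept: dict() creates copy, assignment creates alias.
Step by step:
`original = {'a': 4, 'b': 4}` → original = {'a': 4, 'b': 4}
`copied = dict(original)` → copied = {'a': 4, 'b': 4}
`aliased = original` → aliased = {'a': 4, 'b': 4} (same object as original)
`original['c'] = 4` → original = {'a': 4, 'b': 4, 'c': 4} (same object as aliased); aliased = {'a': 4, 'b': 4, 'c': 4} (same object as original)
`copied['d'] = 7` → copied = {'a': 4, 'b': 4, 'd': 7}
`print(original)` → prints {'a': 4, 'b': 4, 'c': 4}
`print(copied)` → prints {'a': 4, 'b': 4, 'd': 7}
`print(aliased)` → prints {'a': 4, 'b': 4, 'c': 4}

Answer:
{'a': 4, 'b': 4, 'c': 4}
{'a': 4, 'b': 4, 'd': 7}
{'a': 4, 'b': 4, 'c': 4}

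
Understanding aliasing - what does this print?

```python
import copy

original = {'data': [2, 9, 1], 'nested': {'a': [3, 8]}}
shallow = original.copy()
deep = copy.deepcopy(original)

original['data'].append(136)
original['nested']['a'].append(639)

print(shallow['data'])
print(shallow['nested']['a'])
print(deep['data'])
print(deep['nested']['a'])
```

Key concept: comparing shallow vs deep copy.
Step by step:
`original = {'data': [2, 9, 1], 'nested': {'a': [3, 8]}}` → original = {'data': [2, 9, 1], 'nested': {'a': [3, 8]}}
`shallow = original.copy()` → shallow = {'data': [2, 9, 1], 'nested': {'a': [3, 8]}}
`deep = copy.deepcopy(original)` → deep = {'data': [2, 9, 1], 'nested': {'a': [3, 8]}}
`original['data'].append(136)` → original = {'data': [2, 9, 1, 136], 'nested': {'a': [3, 8]}}; shallow = {'data': [2, 9, 1, 136], 'nested': {'a': [3, 8]}}
`original['nested']['a'].append(639)` → original = {'data': [2, 9, 1, 136], 'nested': {'a': [3, 8, 639]}}; shallow = {'data': [2, 9, 1, 136], 'nested': {'a': [3, 8, 639]}}
`print(shallow['data'])` → prints [2, 9, 1, 136]
`print(shallow['nested']['a'])` → prints [3, 8, 639]
`print(deep['data'])` → prints [2, 9, 1]
`print(deep['nested']['a'])` → prints [3, 8]

Answer:
[2, 9, 1, 136]
[3, 8, 639]
[2, 9, 1]
[3, 8]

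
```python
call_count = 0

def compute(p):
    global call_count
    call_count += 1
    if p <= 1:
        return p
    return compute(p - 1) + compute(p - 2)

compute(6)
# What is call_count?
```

Calls(p) = 1 + Calls(p-1) + Calls(p-2); Calls(0)=Calls(1)=1. For p=6 this gives 25.

Answer: 25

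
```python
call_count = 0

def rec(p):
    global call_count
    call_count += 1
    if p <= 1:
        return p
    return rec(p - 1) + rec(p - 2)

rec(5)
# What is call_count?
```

Calls(p) = 1 + Calls(p-1) + Calls(p-2); Calls(0)=Calls(1)=1. For p=5 this gives 15.

Answer: 15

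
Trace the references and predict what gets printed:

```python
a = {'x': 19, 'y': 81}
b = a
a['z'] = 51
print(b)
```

Key concept: dict aliasing.
Step by step:
`a = {'x': 19, 'y': 81}` → a = {'x': 19, 'y': 81}
`b = a` → b = {'x': 19, 'y': 81} (same object as a)
`a['z'] = 51` → a = {'x': 19, 'y': 81, 'z': 51} (same object as b); b = {'x': 19, 'y': 81, 'z': 51} (same object as a)
`print(b)` → prints {'x': 19, 'y': 81, 'z': 51}

Answer: {'x': 19, 'y': 81, 'z': 51}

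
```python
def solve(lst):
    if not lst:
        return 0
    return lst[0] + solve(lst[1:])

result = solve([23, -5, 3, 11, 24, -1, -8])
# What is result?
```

23 + (-5) + 3 + 11 + 24 + (-1) + (-8) + 0 = 47

Answer: 47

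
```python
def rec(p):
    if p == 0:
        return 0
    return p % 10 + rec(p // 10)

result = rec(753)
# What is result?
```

Sum of digits of 753: 3 + 5 + 7 = 15

Answer: 15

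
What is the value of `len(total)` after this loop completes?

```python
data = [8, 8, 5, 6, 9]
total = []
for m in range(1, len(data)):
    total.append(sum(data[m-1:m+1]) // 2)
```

Number of 2-element averages
`total` takes the values: [] → [8] → [8, 6] → [8, 6, 5] → [8, 6, 5, 7]
So `len(total)` = 4

Answer: 4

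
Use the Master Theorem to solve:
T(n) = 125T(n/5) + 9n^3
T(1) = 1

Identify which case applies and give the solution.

a=125, b=5, f(n)=9n^3. log_5(125) = 3. Since c=3 = 3, Case 2 applies: T(n) = Θ(n^log_b(a) · log n) = O(n^3 log n).

Answer: O(n^3 log n) - Case 2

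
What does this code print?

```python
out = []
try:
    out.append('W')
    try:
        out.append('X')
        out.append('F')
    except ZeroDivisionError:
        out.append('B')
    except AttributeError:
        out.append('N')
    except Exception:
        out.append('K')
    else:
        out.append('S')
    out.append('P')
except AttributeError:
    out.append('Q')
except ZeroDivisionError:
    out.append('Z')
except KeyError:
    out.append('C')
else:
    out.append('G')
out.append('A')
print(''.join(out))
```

Execution trace: 'W' (try body) → 'X' (inner try body) → 'F' (inner try body, no exception) → 'S' (inner else) → 'P' (try body, no exception) → 'G' (else) → 'A' (after the try/except). Output: WXFSPGA

Answer: WXFSPGA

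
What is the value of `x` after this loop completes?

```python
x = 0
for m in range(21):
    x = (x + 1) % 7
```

Increment mod 7, 21 times = 0
`x` takes the values: 0 → 1 → 2 → 3 → 4 → 5 → 6 → 0 → 1 → 2 → 3 → 4 → 5 → 6 → 0 → 1 → 2 → 3 → 4 → 5 → 6 → 0

Answer: 0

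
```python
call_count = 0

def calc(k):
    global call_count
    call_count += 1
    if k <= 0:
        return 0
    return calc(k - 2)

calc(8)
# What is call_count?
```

Linear recursion stepping by 2: 5 calls from k=8 down to ≤0.

Answer: 5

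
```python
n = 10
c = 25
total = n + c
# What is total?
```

Trace:
`n = 10` → n = 10
`c = 25` → c = 25
`total = n + c` → total = 35
So total = 35

Answer: 35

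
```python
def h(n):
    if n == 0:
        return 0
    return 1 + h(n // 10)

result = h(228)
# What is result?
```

Count of digits of 228: 3

Answer: 3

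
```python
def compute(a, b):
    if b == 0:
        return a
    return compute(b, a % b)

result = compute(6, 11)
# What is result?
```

compute(6, 11) -> compute(11, 6) -> compute(6, 5) -> compute(5, 1) -> compute(1, 0) -> 1

Answer: 1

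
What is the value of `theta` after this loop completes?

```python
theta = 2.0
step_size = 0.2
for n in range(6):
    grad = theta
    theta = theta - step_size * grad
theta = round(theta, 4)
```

Gradient descent: w = 2.0 * (1 - 0.2)^6
`theta` takes the values: 2.0 → 1.6 → 1.28 → 1.024 → 0.8192 → 0.65536 → 0.524288 → 0.5243

Answer: 0.5243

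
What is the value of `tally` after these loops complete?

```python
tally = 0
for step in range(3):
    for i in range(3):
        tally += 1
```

3 * 3 = 9
`tally` takes the values: 0 → 1 → 2 → 3 → 4 → 5 → 6 → 7 → 8 → 9

Answer: 9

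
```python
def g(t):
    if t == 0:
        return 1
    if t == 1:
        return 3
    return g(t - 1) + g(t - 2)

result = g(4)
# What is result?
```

Build up from base cases: g(0)=1, g(1)=3, g(2)=4, g(3)=7, g(4)=11

Answer: 11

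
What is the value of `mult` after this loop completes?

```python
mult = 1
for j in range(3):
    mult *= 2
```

2^3 = 8
`mult` takes the values: 1 → 2 → 4 → 8

Answer: 8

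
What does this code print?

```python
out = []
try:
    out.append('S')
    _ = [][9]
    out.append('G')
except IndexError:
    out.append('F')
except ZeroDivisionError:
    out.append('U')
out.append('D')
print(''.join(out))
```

Execution trace: 'S' (try body) → 'F' (except IndexError) → 'D' (after the try/except). Output: SFD

Answer: SFD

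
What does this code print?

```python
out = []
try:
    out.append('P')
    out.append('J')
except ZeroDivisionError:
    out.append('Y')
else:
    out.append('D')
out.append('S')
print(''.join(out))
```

Execution trace: 'P' (try body) → 'J' (try body, no exception) → 'D' (else) → 'S' (after the try/except). Output: PJDS

Answer: PJDS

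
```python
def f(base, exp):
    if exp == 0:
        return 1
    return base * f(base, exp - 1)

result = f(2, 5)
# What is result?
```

f(2, 5) = 2 * 2 * 2 * 2 * 2 = 32

Answer: 32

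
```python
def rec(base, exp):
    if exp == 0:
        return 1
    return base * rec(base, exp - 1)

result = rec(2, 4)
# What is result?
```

rec(2, 4) = 2 * 2 * 2 * 2 = 16

Answer: 16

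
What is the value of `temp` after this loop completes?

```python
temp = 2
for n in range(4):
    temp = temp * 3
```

Multiply by 3, 4 times: 2 * 3^4 = 162
`temp` takes the values: 2 → 6 → 18 → 54 → 162

Answer: 162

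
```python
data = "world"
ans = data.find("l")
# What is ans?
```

Trace:
`data = "world"` → data = 'world'
`ans = data.find("l")` → ans = 3
So ans = 3

Answer: 3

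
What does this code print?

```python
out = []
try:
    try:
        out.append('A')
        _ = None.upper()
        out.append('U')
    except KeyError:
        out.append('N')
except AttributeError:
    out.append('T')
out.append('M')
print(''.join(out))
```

Execution trace: 'A' (inner try body) → 'T' (outer except AttributeError) → 'M' (after the try/except). Output: ATM

Answer: ATM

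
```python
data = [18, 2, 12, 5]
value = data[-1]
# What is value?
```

Trace:
`data = [18, 2, 12, 5]` → data = [18, 2, 12, 5]
`value = data[-1]` → value = 5
So value = 5

Answer: 5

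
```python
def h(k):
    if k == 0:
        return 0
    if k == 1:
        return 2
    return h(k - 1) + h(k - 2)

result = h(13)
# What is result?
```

Build up from base cases: h(0)=0, h(1)=2, h(2)=2, h(3)=4, h(4)=6, h(5)=10, h(6)=16, ..., h(13)=466

Answer: 466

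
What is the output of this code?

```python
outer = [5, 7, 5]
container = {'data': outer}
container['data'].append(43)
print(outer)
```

Key concept: dict holds reference to list.
Step by step:
`outer = [5, 7, 5]` → outer = [5, 7, 5]
`container = {'data': outer}` → container = {'data': [5, 7, 5]}
`container['data'].append(43)` → outer = [5, 7, 5, 43]; container = {'data': [5, 7, 5, 43]}
`print(outer)` → prints [5, 7, 5, 43]

Answer: [5, 7, 5, 43]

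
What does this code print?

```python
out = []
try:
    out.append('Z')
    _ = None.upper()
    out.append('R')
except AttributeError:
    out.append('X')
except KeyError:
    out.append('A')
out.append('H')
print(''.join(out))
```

Execution trace: 'Z' (try body) → 'X' (except AttributeError) → 'H' (after the try/except). Output: ZXH

Answer: ZXH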